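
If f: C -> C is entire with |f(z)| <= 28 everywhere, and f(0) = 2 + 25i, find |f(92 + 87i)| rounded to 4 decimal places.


Step 1: By Liouville's theorem, a bounded entire function is constant.
Step 2: f(z) = f(0) = 2 + 25i for all z.
Step 3: |f(w)| = |2 + 25i| = sqrt(4 + 625)
Step 4: = 25.0799

25.0799


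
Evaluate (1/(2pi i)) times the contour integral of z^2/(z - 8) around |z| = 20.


Step 1: f(z) = z^2, a = 8 is inside |z| = 20
Step 2: By Cauchy integral formula: (1/(2pi*i)) * integral = f(a)
Step 3: f(8) = 8^2 = 64

64


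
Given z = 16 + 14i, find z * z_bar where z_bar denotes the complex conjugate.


Step 1: conj(z) = 16 - 14i
Step 2: z * conj(z) = 16^2 + 14^2
Step 3: = 256 + 196 = 452

452


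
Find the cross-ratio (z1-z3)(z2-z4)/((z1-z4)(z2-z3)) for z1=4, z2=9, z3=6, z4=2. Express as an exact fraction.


Step 1: (z1-z3)(z2-z4) = (-2) * 7 = -14
Step 2: (z1-z4)(z2-z3) = 2 * 3 = 6
Step 3: Cross-ratio = -14/6 = -7/3

-7/3


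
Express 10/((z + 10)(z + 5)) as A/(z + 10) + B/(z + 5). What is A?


Step 1: Multiply both sides by (z + 10) and set z = -10
Step 2: A = 10 / (-10 + 5)
Step 3: A = 10 / (-5)
Step 4: A = -2

-2


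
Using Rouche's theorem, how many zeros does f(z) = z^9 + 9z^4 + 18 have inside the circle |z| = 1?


Step 1: On |z| = 1 the three terms have sizes |z^9| = 1^9 = 1, |9z^4| = 9*1^4 = 9, |18| = 18
Step 2: The dominant term is g(z) = 18; let h(z) = z^9 + 9z^4 so f = g + h
Step 3: On |z| = 1: |g| = 18 and |h| <= 1 + 9 = 10
Step 4: Since 18 > 10, |h| < |g| on |z| = 1, so by Rouche f has the same number of zeros as g inside |z| < 1
Step 5: g(z) = 18 is a nonzero constant with no zeros inside |z| < 1. Answer = 0

0


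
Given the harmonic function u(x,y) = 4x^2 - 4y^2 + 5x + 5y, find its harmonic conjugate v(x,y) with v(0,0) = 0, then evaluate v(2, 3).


Step 1: v_x = -u_y = 8y - 5
Step 2: v_y = u_x = 8x + 5
Step 3: v = 8xy - 5x + 5y + C
Step 4: v(0,0) = 0 => C = 0
Step 5: v(2, 3) = 53

53


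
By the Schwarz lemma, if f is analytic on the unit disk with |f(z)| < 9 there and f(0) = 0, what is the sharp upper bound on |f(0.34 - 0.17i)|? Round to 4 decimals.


Step 1: g = f/9 maps D -> D with g(0) = 0, so by the Schwarz lemma |g(z)| <= |z|, i.e. |f(z)| <= 9|z|; this is sharp (f(z) = 9z).
Step 2: |z0|^2 = 0.34^2 + (-0.17)^2 = 0.1445
Step 3: |z0| = sqrt(0.1445) = 0.380132
Step 4: Best bound = 9 * |z0| = 9 * 0.380132 = 3.4212

3.4212


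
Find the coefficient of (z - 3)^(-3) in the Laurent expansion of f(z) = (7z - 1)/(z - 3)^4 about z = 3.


Step 1: Write the numerator in powers of (z - 3): 7z - 1 = 7(z - 3) + (7*3 - 1) = 7(z - 3) + 20
Step 2: Divide by (z - 3)^4: f(z) = 20(z - 3)^(-4) + 7(z - 3)^(-3)
Step 3: This finite sum is the Laurent series of f about z = 3.
Step 4: Coefficient of (z - 3)^(-3) = coefficient of (z - 3) in the re-centred numerator = 7

7


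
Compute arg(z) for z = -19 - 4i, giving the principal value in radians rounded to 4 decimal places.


Step 1: z = -19 - 4i
Step 2: arg(z) = atan2(-4, -19)
Step 3: arg(z) = -2.9341

-2.9341


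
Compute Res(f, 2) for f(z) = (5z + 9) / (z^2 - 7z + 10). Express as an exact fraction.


Step 1: Q(z) = z^2 - 7z + 10 = (z - 2)(z - 5)
Step 2: Q'(z) = 2z - 7
Step 3: Q'(2) = -3, P(2) = 19
Step 4: Res = P(2)/Q'(2) = 19/(-3) = -19/3

-19/3


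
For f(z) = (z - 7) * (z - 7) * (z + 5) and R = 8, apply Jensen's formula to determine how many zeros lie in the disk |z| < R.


Jensen's formula: (1/2pi)*integral log|f(Re^it)|dt = log|f(0)| + sum_{|a_k|<R} log(R/|a_k|)
Step 1: f(0) = (-7) * (-7) * 5 = 245
Step 2: log|f(0)| = log|7| + log|7| + log|-5| = 5.5013
Step 3: Zeros inside |z| < 8: 7, 7, -5
Step 4: Jensen sum = log(8/7) + log(8/7) + log(8/5) = 0.7371
Step 5: n(R) = number of terms in the Jensen sum = count of zeros inside |z| < 8 = 3

3


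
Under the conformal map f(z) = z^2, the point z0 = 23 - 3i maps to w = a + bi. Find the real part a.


Step 1: z0 = 23 - 3i
Step 2: z0^2 = 23^2 - (-3)^2 - 138i
Step 3: real part = 529 - 9 = 520

520


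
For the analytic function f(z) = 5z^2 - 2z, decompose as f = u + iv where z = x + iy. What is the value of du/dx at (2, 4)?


Step 1: f(z) = 5(x+iy)^2 - 2(x+iy) + 0
Step 2: u = 5(x^2 - y^2) - 2x + 0
Step 3: u_x = 10x - 2
Step 4: At (2, 4): u_x = 20 - 2 = 18

18


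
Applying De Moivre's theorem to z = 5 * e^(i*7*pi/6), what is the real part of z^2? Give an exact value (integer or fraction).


Step 1: By De Moivre's theorem, z^2 = 5^2 * e^(i*2*7*pi/6) = 25 * (cos(7*pi/3) + i*sin(7*pi/3))
Step 2: |z|^2 = 5^2 = 25
Step 3: Reduce the angle mod 2*pi: 7*pi/3 - 2*pi = pi/3
Step 4: cos(pi/3) = 1/2
Step 5: Re(z^2) = 25 * 1/2 = 25/2

25/2


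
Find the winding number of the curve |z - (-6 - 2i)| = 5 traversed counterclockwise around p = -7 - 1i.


Step 1: Center c = (-6, -2), radius = 5
Step 2: |p - c|^2 = (-1)^2 + 1^2 = 2
Step 3: r^2 = 25
Step 4: |p-c| < r so winding number = 1

1


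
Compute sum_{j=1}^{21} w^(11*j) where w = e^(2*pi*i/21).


Step 1: The sum sum_{j=1}^{n} w^(k*j) equals n if n | k, else 0.
Step 2: Here n = 21, k = 11
Step 3: Does n divide k? 21 | 11 -> False
Step 4: Sum = 0

0


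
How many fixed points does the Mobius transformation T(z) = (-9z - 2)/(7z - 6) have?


Step 1: Fixed points satisfy T(z) = z
Step 2: 7z^2 + 3z + 2 = 0
Step 3: Discriminant = 3^2 - 4*7*2 = -47
Step 4: Number of fixed points = 2

2


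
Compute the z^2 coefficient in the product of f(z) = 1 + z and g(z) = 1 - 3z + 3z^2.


Step 1: z^2 term in f*g comes from: (1)*(3z^2) + (z)*(-3z) + (0)*(1)
Step 2: = 3 - 3 + 0
Step 3: = 0

0


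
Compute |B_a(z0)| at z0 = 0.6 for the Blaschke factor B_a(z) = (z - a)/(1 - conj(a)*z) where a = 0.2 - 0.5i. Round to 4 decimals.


Step 1: Numerator z0 - a = 0.6 - (0.2 - 0.5i) = 0.4 + 0.5i
Step 2: Denominator 1 - conj(a)*z0 = 1 - (0.2 + 0.5i)*0.6 = 0.88 - 0.3i
Step 3: |z0 - a|^2 = 0.4^2 + 0.5^2 = 0.41; |1 - conj(a)*z0|^2 = 0.88^2 + (-0.3)^2 = 0.8644
Step 4: |B_a(0.6)| = sqrt(0.41 / 0.8644) = sqrt(0.474317)
Step 5: = 0.6887

0.6887


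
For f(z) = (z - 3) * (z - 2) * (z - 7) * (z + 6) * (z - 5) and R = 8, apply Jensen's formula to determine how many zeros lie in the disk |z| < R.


Jensen's formula: (1/2pi)*integral log|f(Re^it)|dt = log|f(0)| + sum_{|a_k|<R} log(R/|a_k|)
Step 1: f(0) = (-3) * (-2) * (-7) * 6 * (-5) = 1260
Step 2: log|f(0)| = log|3| + log|2| + log|7| + log|-6| + log|5| = 7.1389
Step 3: Zeros inside |z| < 8: 3, 2, 7, -6, 5
Step 4: Jensen sum = log(8/3) + log(8/2) + log(8/7) + log(8/6) + log(8/5) = 3.2583
Step 5: n(R) = number of terms in the Jensen sum = count of zeros inside |z| < 8 = 5

5


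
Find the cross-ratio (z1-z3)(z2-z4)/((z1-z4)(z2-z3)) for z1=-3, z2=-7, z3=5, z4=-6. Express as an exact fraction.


Step 1: (z1-z3)(z2-z4) = (-8) * (-1) = 8
Step 2: (z1-z4)(z2-z3) = 3 * (-12) = -36
Step 3: Cross-ratio = -8/36 = -2/9

-2/9


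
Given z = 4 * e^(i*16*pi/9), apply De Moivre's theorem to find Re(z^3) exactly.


Step 1: By De Moivre's theorem, z^3 = 4^3 * e^(i*3*16*pi/9) = 64 * (cos(16*pi/3) + i*sin(16*pi/3))
Step 2: |z|^3 = 4^3 = 64
Step 3: Reduce the angle mod 2*pi: 16*pi/3 - 4*pi = 4*pi/3
Step 4: cos(4*pi/3) = -1/2
Step 5: Re(z^3) = 64 * (-1/2) = -32

-32


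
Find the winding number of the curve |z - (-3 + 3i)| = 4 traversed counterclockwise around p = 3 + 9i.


Step 1: Center c = (-3, 3), radius = 4
Step 2: |p - c|^2 = 6^2 + 6^2 = 72
Step 3: r^2 = 16
Step 4: |p-c| > r so winding number = 0

0


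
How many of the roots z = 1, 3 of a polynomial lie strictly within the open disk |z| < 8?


Step 1: Check each root:
  z = 1: |1| = 1 < 8
  z = 3: |3| = 3 < 8
Step 2: Count = 2

2


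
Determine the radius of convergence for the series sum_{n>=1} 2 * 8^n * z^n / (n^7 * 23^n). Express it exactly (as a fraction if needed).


Step 1: General term a_n = 2 * 8^n / (n^7 * 23^n)
Step 2: By the root test, |a_n|^(1/n) = 2^(1/n) * 8 / (n^(7/n) * 23) -> 8/23 as n -> infinity (since 2^(1/n) -> 1 and n^(7/n) -> 1)
Step 3: R = 1/lim|a_n|^(1/n) = 23/8

23/8


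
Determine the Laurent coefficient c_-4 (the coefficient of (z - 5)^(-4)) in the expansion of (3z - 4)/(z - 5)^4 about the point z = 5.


Step 1: Write the numerator in powers of (z - 5): 3z - 4 = 3(z - 5) + (3*5 - 4) = 3(z - 5) + 11
Step 2: Divide by (z - 5)^4: f(z) = 11(z - 5)^(-4) + 3(z - 5)^(-3)
Step 3: This finite sum is the Laurent series of f about z = 5.
Step 4: Coefficient of (z - 5)^(-4) = 3*5 - 4 = 11

11


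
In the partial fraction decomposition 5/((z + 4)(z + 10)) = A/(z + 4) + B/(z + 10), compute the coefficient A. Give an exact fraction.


Step 1: Multiply both sides by (z + 4) and set z = -4
Step 2: A = 5 / (-4 + 10)
Step 3: A = 5 / 6
Step 4: A = 5/6

5/6


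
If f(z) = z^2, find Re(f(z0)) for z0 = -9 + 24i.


Step 1: z0 = -9 + 24i
Step 2: z0^2 = (-9)^2 - 24^2 - 432i
Step 3: real part = 81 - 576 = -495

-495


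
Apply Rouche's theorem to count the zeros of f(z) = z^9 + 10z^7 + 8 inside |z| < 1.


Step 1: On |z| = 1 the three terms have sizes |z^9| = 1^9 = 1, |10z^7| = 10*1^7 = 10, |8| = 8
Step 2: The dominant term is g(z) = 10z^7; let h(z) = z^9 + 8 so f = g + h
Step 3: On |z| = 1: |g| = 10 and |h| <= 1 + 8 = 9
Step 4: Since 10 > 9, |h| < |g| on |z| = 1, so by Rouche f has the same number of zeros as g inside |z| < 1
Step 5: g(z) = 10z^7 has 7 zeros (at the origin, multiplicity 7) inside |z| < 1. Answer = 7

7


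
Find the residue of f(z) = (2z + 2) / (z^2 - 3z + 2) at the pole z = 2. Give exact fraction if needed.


Step 1: Q(z) = z^2 - 3z + 2 = (z - 2)(z - 1)
Step 2: Q'(z) = 2z - 3
Step 3: Q'(2) = 1, P(2) = 6
Step 4: Res = P(2)/Q'(2) = 6/1 = 6

6


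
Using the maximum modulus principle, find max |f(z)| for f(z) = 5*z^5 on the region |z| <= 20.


Step 1: On |z| = 20, |f(z)| = 5 * |z|^5 = 5 * 20^5
Step 2: By maximum modulus principle, maximum is on boundary.
Step 3: Maximum = 5 * 3200000 = 16000000

16000000


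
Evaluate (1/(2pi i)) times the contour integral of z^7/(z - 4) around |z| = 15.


Step 1: f(z) = z^7, a = 4 is inside |z| = 15
Step 2: By Cauchy integral formula: (1/(2pi*i)) * integral = f(a)
Step 3: f(4) = 4^7 = 16384

16384


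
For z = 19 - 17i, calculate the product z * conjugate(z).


Step 1: conj(z) = 19 + 17i
Step 2: z * conj(z) = 19^2 + (-17)^2
Step 3: = 361 + 289 = 650

650


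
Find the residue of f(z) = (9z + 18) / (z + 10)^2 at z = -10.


Step 1: Pole of order 2 at z = -10
Step 2: Res = lim d/dz [(z + 10)^2 * f(z)] as z -> -10
Step 3: (z + 10)^2 * f(z) = 9z + 18
Step 4: d/dz[9z + 18] = 9

9


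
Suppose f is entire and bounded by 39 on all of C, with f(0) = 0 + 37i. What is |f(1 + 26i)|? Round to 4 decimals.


Step 1: By Liouville's theorem, a bounded entire function is constant.
Step 2: f(z) = f(0) = 0 + 37i for all z.
Step 3: |f(w)| = |0 + 37i| = sqrt(0 + 1369)
Step 4: = 37.0

37.0


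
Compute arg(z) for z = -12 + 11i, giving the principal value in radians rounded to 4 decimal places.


Step 1: z = -12 + 11i
Step 2: arg(z) = atan2(11, -12)
Step 3: arg(z) = 2.3996

2.3996


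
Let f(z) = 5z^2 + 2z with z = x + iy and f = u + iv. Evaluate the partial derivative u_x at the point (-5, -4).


Step 1: f(z) = 5(x+iy)^2 + 2(x+iy) + 0
Step 2: u = 5(x^2 - y^2) + 2x + 0
Step 3: u_x = 10x + 2
Step 4: At (-5, -4): u_x = -50 + 2 = -48

-48


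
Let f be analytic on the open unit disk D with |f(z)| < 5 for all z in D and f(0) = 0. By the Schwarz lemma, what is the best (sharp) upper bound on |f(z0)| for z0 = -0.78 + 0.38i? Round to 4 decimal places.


Step 1: g = f/5 maps D -> D with g(0) = 0, so by the Schwarz lemma |g(z)| <= |z|, i.e. |f(z)| <= 5|z|; this is sharp (f(z) = 5z).
Step 2: |z0|^2 = (-0.78)^2 + 0.38^2 = 0.7528
Step 3: |z0| = sqrt(0.7528) = 0.86764
Step 4: Best bound = 5 * |z0| = 5 * 0.86764 = 4.3382

4.3382


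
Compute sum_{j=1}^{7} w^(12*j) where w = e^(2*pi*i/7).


Step 1: The sum sum_{j=1}^{n} w^(k*j) equals n if n | k, else 0.
Step 2: Here n = 7, k = 12
Step 3: Does n divide k? 7 | 12 -> False
Step 4: Sum = 0

0


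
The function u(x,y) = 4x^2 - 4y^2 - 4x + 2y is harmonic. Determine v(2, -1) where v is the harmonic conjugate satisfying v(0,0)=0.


Step 1: v_x = -u_y = 8y - 2
Step 2: v_y = u_x = 8x - 4
Step 3: v = 8xy - 2x - 4y + C
Step 4: v(0,0) = 0 => C = 0
Step 5: v(2, -1) = -16

-16


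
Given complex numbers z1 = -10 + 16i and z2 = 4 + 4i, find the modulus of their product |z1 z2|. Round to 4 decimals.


Step 1: |z1| = sqrt((-10)^2 + 16^2) = sqrt(356)
Step 2: |z2| = sqrt(4^2 + 4^2) = sqrt(32)
Step 3: |z1*z2| = |z1|*|z2| = sqrt(356) * sqrt(32) = sqrt(356 * 32) = sqrt(11392)
Step 4: = 106.7333

106.7333


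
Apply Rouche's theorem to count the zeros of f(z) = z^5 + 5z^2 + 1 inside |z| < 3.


Step 1: On |z| = 3 the three terms have sizes |z^5| = 3^5 = 243, |5z^2| = 5*3^2 = 45, |1| = 1
Step 2: The dominant term is g(z) = z^5; let h(z) = 5z^2 + 1 so f = g + h
Step 3: On |z| = 3: |g| = 243 and |h| <= 45 + 1 = 46
Step 4: Since 243 > 46, |h| < |g| on |z| = 3, so by Rouche f has the same number of zeros as g inside |z| < 3
Step 5: g(z) = z^5 has 5 zeros (all at the origin) inside |z| < 3. Answer = 5

5


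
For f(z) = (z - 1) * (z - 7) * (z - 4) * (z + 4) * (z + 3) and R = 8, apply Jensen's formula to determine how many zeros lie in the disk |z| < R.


Jensen's formula: (1/2pi)*integral log|f(Re^it)|dt = log|f(0)| + sum_{|a_k|<R} log(R/|a_k|)
Step 1: f(0) = (-1) * (-7) * (-4) * 4 * 3 = -336
Step 2: log|f(0)| = log|1| + log|7| + log|4| + log|-4| + log|-3| = 5.8171
Step 3: Zeros inside |z| < 8: 1, 7, 4, -4, -3
Step 4: Jensen sum = log(8/1) + log(8/7) + log(8/4) + log(8/4) + log(8/3) = 4.5801
Step 5: n(R) = number of terms in the Jensen sum = count of zeros inside |z| < 8 = 5

5


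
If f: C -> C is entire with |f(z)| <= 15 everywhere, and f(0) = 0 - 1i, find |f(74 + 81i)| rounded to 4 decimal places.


Step 1: By Liouville's theorem, a bounded entire function is constant.
Step 2: f(z) = f(0) = 0 - 1i for all z.
Step 3: |f(w)| = |0 - 1i| = sqrt(0 + 1)
Step 4: = 1.0

1.0


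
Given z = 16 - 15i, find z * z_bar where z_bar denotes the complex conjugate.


Step 1: conj(z) = 16 + 15i
Step 2: z * conj(z) = 16^2 + (-15)^2
Step 3: = 256 + 225 = 481

481


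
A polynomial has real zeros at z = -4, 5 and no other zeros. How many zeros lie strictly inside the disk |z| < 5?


Step 1: Check each root:
  z = -4: |-4| = 4 < 5
  z = 5: |5| = 5 >= 5
Step 2: Count = 1

1


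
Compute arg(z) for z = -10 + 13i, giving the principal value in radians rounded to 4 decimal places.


Step 1: z = -10 + 13i
Step 2: arg(z) = atan2(13, -10)
Step 3: arg(z) = 2.2265

2.2265


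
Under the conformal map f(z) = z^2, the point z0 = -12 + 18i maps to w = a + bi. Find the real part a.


Step 1: z0 = -12 + 18i
Step 2: z0^2 = (-12)^2 - 18^2 - 432i
Step 3: real part = 144 - 324 = -180

-180


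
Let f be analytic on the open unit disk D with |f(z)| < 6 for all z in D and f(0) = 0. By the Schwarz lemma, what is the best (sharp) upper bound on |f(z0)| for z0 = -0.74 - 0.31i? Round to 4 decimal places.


Step 1: g = f/6 maps D -> D with g(0) = 0, so by the Schwarz lemma |g(z)| <= |z|, i.e. |f(z)| <= 6|z|; this is sharp (f(z) = 6z).
Step 2: |z0|^2 = (-0.74)^2 + (-0.31)^2 = 0.6437
Step 3: |z0| = sqrt(0.6437) = 0.802309
Step 4: Best bound = 6 * |z0| = 6 * 0.802309 = 4.8139

4.8139


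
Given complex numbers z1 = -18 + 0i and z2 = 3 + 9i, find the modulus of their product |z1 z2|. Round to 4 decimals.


Step 1: |z1| = sqrt((-18)^2 + 0^2) = sqrt(324)
Step 2: |z2| = sqrt(3^2 + 9^2) = sqrt(90)
Step 3: |z1*z2| = |z1|*|z2| = sqrt(324) * sqrt(90) = sqrt(324 * 90) = sqrt(29160)
Step 4: = 170.763

170.763


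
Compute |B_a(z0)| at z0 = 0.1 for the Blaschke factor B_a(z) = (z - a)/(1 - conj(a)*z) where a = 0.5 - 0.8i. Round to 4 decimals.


Step 1: Numerator z0 - a = 0.1 - (0.5 - 0.8i) = -0.4 + 0.8i
Step 2: Denominator 1 - conj(a)*z0 = 1 - (0.5 + 0.8i)*0.1 = 0.95 - 0.08i
Step 3: |z0 - a|^2 = (-0.4)^2 + 0.8^2 = 0.8; |1 - conj(a)*z0|^2 = 0.95^2 + (-0.08)^2 = 0.9089
Step 4: |B_a(0.1)| = sqrt(0.8 / 0.9089) = sqrt(0.880185)
Step 5: = 0.9382

0.9382


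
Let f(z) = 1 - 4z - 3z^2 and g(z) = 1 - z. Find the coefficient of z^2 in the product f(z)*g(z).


Step 1: z^2 term in f*g comes from: (1)*(0) + (-4z)*(-z) + (-3z^2)*(1)
Step 2: = 0 + 4 - 3
Step 3: = 1

1


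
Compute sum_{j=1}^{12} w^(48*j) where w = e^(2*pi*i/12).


Step 1: The sum sum_{j=1}^{n} w^(k*j) equals n if n | k, else 0.
Step 2: Here n = 12, k = 48
Step 3: Does n divide k? 12 | 48 -> True
Step 4: Sum = 12

12


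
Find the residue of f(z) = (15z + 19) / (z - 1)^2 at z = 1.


Step 1: Pole of order 2 at z = 1
Step 2: Res = lim d/dz [(z - 1)^2 * f(z)] as z -> 1
Step 3: (z - 1)^2 * f(z) = 15z + 19
Step 4: d/dz[15z + 19] = 15

15


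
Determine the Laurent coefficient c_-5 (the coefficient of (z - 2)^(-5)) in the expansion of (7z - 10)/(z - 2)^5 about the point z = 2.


Step 1: Write the numerator in powers of (z - 2): 7z - 10 = 7(z - 2) + (7*2 - 10) = 7(z - 2) + 4
Step 2: Divide by (z - 2)^5: f(z) = 4(z - 2)^(-5) + 7(z - 2)^(-4)
Step 3: This finite sum is the Laurent series of f about z = 2.
Step 4: Coefficient of (z - 2)^(-5) = 7*2 - 10 = 4

4


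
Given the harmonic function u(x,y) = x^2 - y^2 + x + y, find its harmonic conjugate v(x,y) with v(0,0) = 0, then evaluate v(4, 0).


Step 1: v_x = -u_y = 2y - 1
Step 2: v_y = u_x = 2x + 1
Step 3: v = 2xy - x + y + C
Step 4: v(0,0) = 0 => C = 0
Step 5: v(4, 0) = -4

-4


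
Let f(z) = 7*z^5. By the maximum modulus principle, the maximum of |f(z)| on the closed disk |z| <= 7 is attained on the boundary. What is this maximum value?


Step 1: On |z| = 7, |f(z)| = 7 * |z|^5 = 7 * 7^5
Step 2: By maximum modulus principle, maximum is on boundary.
Step 3: Maximum = 7 * 16807 = 117649

117649


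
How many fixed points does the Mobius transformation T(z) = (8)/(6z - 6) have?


Step 1: Fixed points satisfy T(z) = z
Step 2: 6z^2 - 6z - 8 = 0
Step 3: Discriminant = (-6)^2 - 4*6*(-8) = 228
Step 4: Number of fixed points = 2

2


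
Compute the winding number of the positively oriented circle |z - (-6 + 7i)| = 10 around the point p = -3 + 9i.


Step 1: Center c = (-6, 7), radius = 10
Step 2: |p - c|^2 = 3^2 + 2^2 = 13
Step 3: r^2 = 100
Step 4: |p-c| < r so winding number = 1

1


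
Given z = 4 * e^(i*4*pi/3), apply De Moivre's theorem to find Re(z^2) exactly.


Step 1: By De Moivre's theorem, z^2 = 4^2 * e^(i*2*4*pi/3) = 16 * (cos(8*pi/3) + i*sin(8*pi/3))
Step 2: |z|^2 = 4^2 = 16
Step 3: Reduce the angle mod 2*pi: 8*pi/3 - 2*pi = 2*pi/3
Step 4: cos(2*pi/3) = -1/2
Step 5: Re(z^2) = 16 * (-1/2) = -8

-8


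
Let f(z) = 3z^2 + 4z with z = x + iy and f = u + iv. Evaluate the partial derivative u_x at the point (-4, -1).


Step 1: f(z) = 3(x+iy)^2 + 4(x+iy) + 0
Step 2: u = 3(x^2 - y^2) + 4x + 0
Step 3: u_x = 6x + 4
Step 4: At (-4, -1): u_x = -24 + 4 = -20

-20


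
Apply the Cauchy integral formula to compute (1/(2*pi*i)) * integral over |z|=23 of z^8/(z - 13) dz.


Step 1: f(z) = z^8, a = 13 is inside |z| = 23
Step 2: By Cauchy integral formula: (1/(2pi*i)) * integral = f(a)
Step 3: f(13) = 13^8 = 815730721

815730721


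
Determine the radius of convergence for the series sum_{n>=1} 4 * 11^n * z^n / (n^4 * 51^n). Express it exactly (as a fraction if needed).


Step 1: General term a_n = 4 * 11^n / (n^4 * 51^n)
Step 2: By the root test, |a_n|^(1/n) = 4^(1/n) * 11 / (n^(4/n) * 51) -> 11/51 as n -> infinity (since 4^(1/n) -> 1 and n^(4/n) -> 1)
Step 3: R = 1/lim|a_n|^(1/n) = 51/11

51/11


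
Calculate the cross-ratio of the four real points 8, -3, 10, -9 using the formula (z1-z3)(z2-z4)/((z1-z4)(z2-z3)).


Step 1: (z1-z3)(z2-z4) = (-2) * 6 = -12
Step 2: (z1-z4)(z2-z3) = 17 * (-13) = -221
Step 3: Cross-ratio = 12/221 = 12/221

12/221


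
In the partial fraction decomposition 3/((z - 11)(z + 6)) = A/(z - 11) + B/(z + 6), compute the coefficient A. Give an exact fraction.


Step 1: Multiply both sides by (z - 11) and set z = 11
Step 2: A = 3 / (11 + 6)
Step 3: A = 3 / 17
Step 4: A = 3/17

3/17


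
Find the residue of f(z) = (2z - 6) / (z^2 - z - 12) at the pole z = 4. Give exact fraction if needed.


Step 1: Q(z) = z^2 - z - 12 = (z - 4)(z + 3)
Step 2: Q'(z) = 2z - 1
Step 3: Q'(4) = 7, P(4) = 2
Step 4: Res = P(4)/Q'(4) = 2/7 = 2/7

2/7


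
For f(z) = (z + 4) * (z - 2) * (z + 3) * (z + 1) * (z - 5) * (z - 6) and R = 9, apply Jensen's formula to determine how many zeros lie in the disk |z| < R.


Jensen's formula: (1/2pi)*integral log|f(Re^it)|dt = log|f(0)| + sum_{|a_k|<R} log(R/|a_k|)
Step 1: f(0) = 4 * (-2) * 3 * 1 * (-5) * (-6) = -720
Step 2: log|f(0)| = log|-4| + log|2| + log|-3| + log|-1| + log|5| + log|6| = 6.5793
Step 3: Zeros inside |z| < 9: -4, 2, -3, -1, 5, 6
Step 4: Jensen sum = log(9/4) + log(9/2) + log(9/3) + log(9/1) + log(9/5) + log(9/6) = 6.6041
Step 5: n(R) = number of terms in the Jensen sum = count of zeros inside |z| < 9 = 6

6


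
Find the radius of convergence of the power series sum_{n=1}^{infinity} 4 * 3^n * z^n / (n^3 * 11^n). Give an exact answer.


Step 1: General term a_n = 4 * 3^n / (n^3 * 11^n)
Step 2: By the root test, |a_n|^(1/n) = 4^(1/n) * 3 / (n^(3/n) * 11) -> 3/11 as n -> infinity (since 4^(1/n) -> 1 and n^(3/n) -> 1)
Step 3: R = 1/lim|a_n|^(1/n) = 11/3

11/3


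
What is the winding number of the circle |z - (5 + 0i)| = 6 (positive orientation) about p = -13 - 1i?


Step 1: Center c = (5, 0), radius = 6
Step 2: |p - c|^2 = (-18)^2 + (-1)^2 = 325
Step 3: r^2 = 36
Step 4: |p-c| > r so winding number = 0

0


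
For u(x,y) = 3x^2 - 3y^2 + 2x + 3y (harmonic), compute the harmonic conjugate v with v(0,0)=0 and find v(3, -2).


Step 1: v_x = -u_y = 6y - 3
Step 2: v_y = u_x = 6x + 2
Step 3: v = 6xy - 3x + 2y + C
Step 4: v(0,0) = 0 => C = 0
Step 5: v(3, -2) = -49

-49


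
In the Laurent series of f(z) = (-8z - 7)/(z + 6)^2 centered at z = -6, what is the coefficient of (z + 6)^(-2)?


Step 1: Write the numerator in powers of (z + 6): -8z - 7 = -8(z + 6) + (-8*(-6) - 7) = -8(z + 6) + 41
Step 2: Divide by (z + 6)^2: f(z) = 41(z + 6)^(-2) - 8(z + 6)^(-1)
Step 3: This finite sum is the Laurent series of f about z = -6.
Step 4: Coefficient of (z + 6)^(-2) = -8*(-6) - 7 = 41

41


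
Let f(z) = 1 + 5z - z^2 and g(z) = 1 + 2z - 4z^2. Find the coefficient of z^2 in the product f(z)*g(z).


Step 1: z^2 term in f*g comes from: (1)*(-4z^2) + (5z)*(2z) + (-z^2)*(1)
Step 2: = -4 + 10 - 1
Step 3: = 5

5


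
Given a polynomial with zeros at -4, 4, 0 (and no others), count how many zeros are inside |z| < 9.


Step 1: Check each root:
  z = -4: |-4| = 4 < 9
  z = 4: |4| = 4 < 9
  z = 0: |0| = 0 < 9
Step 2: Count = 3

3


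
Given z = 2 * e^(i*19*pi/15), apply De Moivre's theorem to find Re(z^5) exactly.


Step 1: By De Moivre's theorem, z^5 = 2^5 * e^(i*5*19*pi/15) = 32 * (cos(19*pi/3) + i*sin(19*pi/3))
Step 2: |z|^5 = 2^5 = 32
Step 3: Reduce the angle mod 2*pi: 19*pi/3 - 6*pi = pi/3
Step 4: cos(pi/3) = 1/2
Step 5: Re(z^5) = 32 * 1/2 = 16

16


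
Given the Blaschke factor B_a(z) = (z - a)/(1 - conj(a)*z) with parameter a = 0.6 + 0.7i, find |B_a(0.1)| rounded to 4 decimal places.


Step 1: Numerator z0 - a = 0.1 - (0.6 + 0.7i) = -0.5 - 0.7i
Step 2: Denominator 1 - conj(a)*z0 = 1 - (0.6 - 0.7i)*0.1 = 0.94 + 0.07i
Step 3: |z0 - a|^2 = (-0.5)^2 + (-0.7)^2 = 0.74; |1 - conj(a)*z0|^2 = 0.94^2 + 0.07^2 = 0.8885
Step 4: |B_a(0.1)| = sqrt(0.74 / 0.8885) = sqrt(0.832864)
Step 5: = 0.9126

0.9126


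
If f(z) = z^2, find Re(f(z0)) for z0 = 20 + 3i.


Step 1: z0 = 20 + 3i
Step 2: z0^2 = 20^2 - 3^2 + 120i
Step 3: real part = 400 - 9 = 391

391


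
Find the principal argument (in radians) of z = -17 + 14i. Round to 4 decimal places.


Step 1: z = -17 + 14i
Step 2: arg(z) = atan2(14, -17)
Step 3: arg(z) = 2.4527

2.4527


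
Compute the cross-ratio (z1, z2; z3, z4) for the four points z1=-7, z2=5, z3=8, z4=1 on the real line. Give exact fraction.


Step 1: (z1-z3)(z2-z4) = (-15) * 4 = -60
Step 2: (z1-z4)(z2-z3) = (-8) * (-3) = 24
Step 3: Cross-ratio = -60/24 = -5/2

-5/2


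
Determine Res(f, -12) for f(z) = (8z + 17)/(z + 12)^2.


Step 1: Pole of order 2 at z = -12
Step 2: Res = lim d/dz [(z + 12)^2 * f(z)] as z -> -12
Step 3: (z + 12)^2 * f(z) = 8z + 17
Step 4: d/dz[8z + 17] = 8

8


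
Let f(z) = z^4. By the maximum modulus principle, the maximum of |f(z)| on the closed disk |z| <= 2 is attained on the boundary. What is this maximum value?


Step 1: On |z| = 2, |f(z)| = |z|^4 = 2^4
Step 2: By maximum modulus principle, maximum is on boundary.
Step 3: Maximum = 16 = 16

16


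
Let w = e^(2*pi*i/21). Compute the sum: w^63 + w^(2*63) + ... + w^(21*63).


Step 1: The sum sum_{j=1}^{n} w^(k*j) equals n if n | k, else 0.
Step 2: Here n = 21, k = 63
Step 3: Does n divide k? 21 | 63 -> True
Step 4: Sum = 21

21


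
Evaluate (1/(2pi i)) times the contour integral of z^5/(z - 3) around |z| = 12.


Step 1: f(z) = z^5, a = 3 is inside |z| = 12
Step 2: By Cauchy integral formula: (1/(2pi*i)) * integral = f(a)
Step 3: f(3) = 3^5 = 243

243


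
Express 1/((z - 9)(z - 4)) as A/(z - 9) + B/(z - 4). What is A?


Step 1: Multiply both sides by (z - 9) and set z = 9
Step 2: A = 1 / (9 - 4)
Step 3: A = 1 / 5
Step 4: A = 1/5

1/5


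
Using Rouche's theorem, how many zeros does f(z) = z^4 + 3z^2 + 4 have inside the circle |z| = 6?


Step 1: On |z| = 6 the three terms have sizes |z^4| = 6^4 = 1296, |3z^2| = 3*6^2 = 108, |4| = 4
Step 2: The dominant term is g(z) = z^4; let h(z) = 3z^2 + 4 so f = g + h
Step 3: On |z| = 6: |g| = 1296 and |h| <= 108 + 4 = 112
Step 4: Since 1296 > 112, |h| < |g| on |z| = 6, so by Rouche f has the same number of zeros as g inside |z| < 6
Step 5: g(z) = z^4 has 4 zeros (all at the origin) inside |z| < 6. Answer = 4

4


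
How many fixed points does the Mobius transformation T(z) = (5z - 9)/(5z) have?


Step 1: Fixed points satisfy T(z) = z
Step 2: 5z^2 - 5z + 9 = 0
Step 3: Discriminant = (-5)^2 - 4*5*9 = -155
Step 4: Number of fixed points = 2

2


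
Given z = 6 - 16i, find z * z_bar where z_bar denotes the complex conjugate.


Step 1: conj(z) = 6 + 16i
Step 2: z * conj(z) = 6^2 + (-16)^2
Step 3: = 36 + 256 = 292

292


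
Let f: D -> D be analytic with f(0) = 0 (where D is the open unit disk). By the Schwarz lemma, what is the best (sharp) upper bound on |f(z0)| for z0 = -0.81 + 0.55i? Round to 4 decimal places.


Step 1: Schwarz lemma: if f: D -> D is analytic with f(0) = 0, then |f(z)| <= |z| for all z in D, and this is sharp (f(z) = z).
Step 2: |z0|^2 = (-0.81)^2 + 0.55^2 = 0.9586
Step 3: |z0| = sqrt(0.9586) = 0.979081
Step 4: Best bound = |z0| = 0.9791

0.9791


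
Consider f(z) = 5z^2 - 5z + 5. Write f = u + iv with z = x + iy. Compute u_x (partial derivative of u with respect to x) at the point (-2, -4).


Step 1: f(z) = 5(x+iy)^2 - 5(x+iy) + 5
Step 2: u = 5(x^2 - y^2) - 5x + 5
Step 3: u_x = 10x - 5
Step 4: At (-2, -4): u_x = -20 - 5 = -25

-25


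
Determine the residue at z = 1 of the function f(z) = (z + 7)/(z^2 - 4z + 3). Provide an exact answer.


Step 1: Q(z) = z^2 - 4z + 3 = (z - 1)(z - 3)
Step 2: Q'(z) = 2z - 4
Step 3: Q'(1) = -2, P(1) = 8
Step 4: Res = P(1)/Q'(1) = 8/(-2) = -4

-4


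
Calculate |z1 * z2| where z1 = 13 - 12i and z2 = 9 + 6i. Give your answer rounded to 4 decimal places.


Step 1: |z1| = sqrt(13^2 + (-12)^2) = sqrt(313)
Step 2: |z2| = sqrt(9^2 + 6^2) = sqrt(117)
Step 3: |z1*z2| = |z1|*|z2| = sqrt(313) * sqrt(117) = sqrt(313 * 117) = sqrt(36621)
Step 4: = 191.3661

191.3661


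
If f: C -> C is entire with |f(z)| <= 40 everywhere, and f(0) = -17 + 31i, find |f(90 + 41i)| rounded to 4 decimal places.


Step 1: By Liouville's theorem, a bounded entire function is constant.
Step 2: f(z) = f(0) = -17 + 31i for all z.
Step 3: |f(w)| = |-17 + 31i| = sqrt(289 + 961)
Step 4: = 35.3553

35.3553


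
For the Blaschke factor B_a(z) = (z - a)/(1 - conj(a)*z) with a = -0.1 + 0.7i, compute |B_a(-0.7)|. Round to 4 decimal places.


Step 1: Numerator z0 - a = -0.7 - (-0.1 + 0.7i) = -0.6 - 0.7i
Step 2: Denominator 1 - conj(a)*z0 = 1 - (-0.1 - 0.7i)*(-0.7) = 0.93 - 0.49i
Step 3: |z0 - a|^2 = (-0.6)^2 + (-0.7)^2 = 0.85; |1 - conj(a)*z0|^2 = 0.93^2 + (-0.49)^2 = 1.105
Step 4: |B_a(-0.7)| = sqrt(0.85 / 1.105) = sqrt(0.769231)
Step 5: = 0.8771

0.8771


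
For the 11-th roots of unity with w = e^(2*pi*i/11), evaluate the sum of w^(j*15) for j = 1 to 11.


Step 1: The sum sum_{j=1}^{n} w^(k*j) equals n if n | k, else 0.
Step 2: Here n = 11, k = 15
Step 3: Does n divide k? 11 | 15 -> False
Step 4: Sum = 0

0


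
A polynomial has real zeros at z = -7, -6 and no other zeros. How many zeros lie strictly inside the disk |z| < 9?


Step 1: Check each root:
  z = -7: |-7| = 7 < 9
  z = -6: |-6| = 6 < 9
Step 2: Count = 2

2


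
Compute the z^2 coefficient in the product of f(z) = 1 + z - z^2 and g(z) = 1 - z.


Step 1: z^2 term in f*g comes from: (1)*(0) + (z)*(-z) + (-z^2)*(1)
Step 2: = 0 - 1 - 1
Step 3: = -2

-2


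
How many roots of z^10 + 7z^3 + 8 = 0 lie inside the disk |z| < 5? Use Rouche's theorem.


Step 1: On |z| = 5 the three terms have sizes |z^10| = 5^10 = 9765625, |7z^3| = 7*5^3 = 875, |8| = 8
Step 2: The dominant term is g(z) = z^10; let h(z) = 7z^3 + 8 so f = g + h
Step 3: On |z| = 5: |g| = 9765625 and |h| <= 875 + 8 = 883
Step 4: Since 9765625 > 883, |h| < |g| on |z| = 5, so by Rouche f has the same number of zeros as g inside |z| < 5
Step 5: g(z) = z^10 has 10 zeros (all at the origin) inside |z| < 5. Answer = 10

10


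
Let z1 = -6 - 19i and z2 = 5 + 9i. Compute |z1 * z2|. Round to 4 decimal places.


Step 1: |z1| = sqrt((-6)^2 + (-19)^2) = sqrt(397)
Step 2: |z2| = sqrt(5^2 + 9^2) = sqrt(106)
Step 3: |z1*z2| = |z1|*|z2| = sqrt(397) * sqrt(106) = sqrt(397 * 106) = sqrt(42082)
Step 4: = 205.139

205.139


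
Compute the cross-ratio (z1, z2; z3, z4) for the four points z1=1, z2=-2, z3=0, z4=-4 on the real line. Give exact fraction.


Step 1: (z1-z3)(z2-z4) = 1 * 2 = 2
Step 2: (z1-z4)(z2-z3) = 5 * (-2) = -10
Step 3: Cross-ratio = -2/10 = -1/5

-1/5


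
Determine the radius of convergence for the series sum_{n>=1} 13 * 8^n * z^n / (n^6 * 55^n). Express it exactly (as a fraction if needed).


Step 1: General term a_n = 13 * 8^n / (n^6 * 55^n)
Step 2: By the root test, |a_n|^(1/n) = 13^(1/n) * 8 / (n^(6/n) * 55) -> 8/55 as n -> infinity (since 13^(1/n) -> 1 and n^(6/n) -> 1)
Step 3: R = 1/lim|a_n|^(1/n) = 55/8

55/8


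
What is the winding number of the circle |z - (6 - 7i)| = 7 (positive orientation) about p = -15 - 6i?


Step 1: Center c = (6, -7), radius = 7
Step 2: |p - c|^2 = (-21)^2 + 1^2 = 442
Step 3: r^2 = 49
Step 4: |p-c| > r so winding number = 0

0


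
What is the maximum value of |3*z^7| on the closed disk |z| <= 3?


Step 1: On |z| = 3, |f(z)| = 3 * |z|^7 = 3 * 3^7
Step 2: By maximum modulus principle, maximum is on boundary.
Step 3: Maximum = 3 * 2187 = 6561

6561


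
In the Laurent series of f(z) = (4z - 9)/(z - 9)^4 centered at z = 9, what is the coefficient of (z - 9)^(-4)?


Step 1: Write the numerator in powers of (z - 9): 4z - 9 = 4(z - 9) + (4*9 - 9) = 4(z - 9) + 27
Step 2: Divide by (z - 9)^4: f(z) = 27(z - 9)^(-4) + 4(z - 9)^(-3)
Step 3: This finite sum is the Laurent series of f about z = 9.
Step 4: Coefficient of (z - 9)^(-4) = 4*9 - 9 = 27

27


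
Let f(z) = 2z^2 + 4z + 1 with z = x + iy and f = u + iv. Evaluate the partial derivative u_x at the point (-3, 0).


Step 1: f(z) = 2(x+iy)^2 + 4(x+iy) + 1
Step 2: u = 2(x^2 - y^2) + 4x + 1
Step 3: u_x = 4x + 4
Step 4: At (-3, 0): u_x = -12 + 4 = -8

-8


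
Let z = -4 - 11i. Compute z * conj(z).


Step 1: conj(z) = -4 + 11i
Step 2: z * conj(z) = (-4)^2 + (-11)^2
Step 3: = 16 + 121 = 137

137


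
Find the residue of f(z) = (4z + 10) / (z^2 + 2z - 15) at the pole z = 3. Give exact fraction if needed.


Step 1: Q(z) = z^2 + 2z - 15 = (z - 3)(z + 5)
Step 2: Q'(z) = 2z + 2
Step 3: Q'(3) = 8, P(3) = 22
Step 4: Res = P(3)/Q'(3) = 22/8 = 11/4

11/4


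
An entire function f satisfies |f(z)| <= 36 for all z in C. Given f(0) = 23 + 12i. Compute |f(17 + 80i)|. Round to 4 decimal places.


Step 1: By Liouville's theorem, a bounded entire function is constant.
Step 2: f(z) = f(0) = 23 + 12i for all z.
Step 3: |f(w)| = |23 + 12i| = sqrt(529 + 144)
Step 4: = 25.9422

25.9422


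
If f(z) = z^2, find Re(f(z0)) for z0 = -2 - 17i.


Step 1: z0 = -2 - 17i
Step 2: z0^2 = (-2)^2 - (-17)^2 + 68i
Step 3: real part = 4 - 289 = -285

-285


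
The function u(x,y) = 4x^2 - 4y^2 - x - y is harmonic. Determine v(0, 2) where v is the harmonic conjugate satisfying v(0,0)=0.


Step 1: v_x = -u_y = 8y + 1
Step 2: v_y = u_x = 8x - 1
Step 3: v = 8xy + x - y + C
Step 4: v(0,0) = 0 => C = 0
Step 5: v(0, 2) = -2

-2


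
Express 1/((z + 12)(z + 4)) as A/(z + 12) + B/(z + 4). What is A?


Step 1: Multiply both sides by (z + 12) and set z = -12
Step 2: A = 1 / (-12 + 4)
Step 3: A = 1 / (-8)
Step 4: A = -1/8

-1/8


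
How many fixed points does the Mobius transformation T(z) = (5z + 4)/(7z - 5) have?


Step 1: Fixed points satisfy T(z) = z
Step 2: 7z^2 - 10z - 4 = 0
Step 3: Discriminant = (-10)^2 - 4*7*(-4) = 212
Step 4: Number of fixed points = 2

2


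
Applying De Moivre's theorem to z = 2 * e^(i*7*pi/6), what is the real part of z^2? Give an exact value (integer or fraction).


Step 1: By De Moivre's theorem, z^2 = 2^2 * e^(i*2*7*pi/6) = 4 * (cos(7*pi/3) + i*sin(7*pi/3))
Step 2: |z|^2 = 2^2 = 4
Step 3: Reduce the angle mod 2*pi: 7*pi/3 - 2*pi = pi/3
Step 4: cos(pi/3) = 1/2
Step 5: Re(z^2) = 4 * 1/2 = 2

2


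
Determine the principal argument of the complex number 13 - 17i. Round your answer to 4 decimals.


Step 1: z = 13 - 17i
Step 2: arg(z) = atan2(-17, 13)
Step 3: arg(z) = -0.9179

-0.9179


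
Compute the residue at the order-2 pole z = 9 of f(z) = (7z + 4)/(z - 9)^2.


Step 1: Pole of order 2 at z = 9
Step 2: Res = lim d/dz [(z - 9)^2 * f(z)] as z -> 9
Step 3: (z - 9)^2 * f(z) = 7z + 4
Step 4: d/dz[7z + 4] = 7

7


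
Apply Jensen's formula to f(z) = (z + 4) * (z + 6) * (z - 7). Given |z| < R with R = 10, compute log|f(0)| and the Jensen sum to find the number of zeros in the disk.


Jensen's formula: (1/2pi)*integral log|f(Re^it)|dt = log|f(0)| + sum_{|a_k|<R} log(R/|a_k|)
Step 1: f(0) = 4 * 6 * (-7) = -168
Step 2: log|f(0)| = log|-4| + log|-6| + log|7| = 5.124
Step 3: Zeros inside |z| < 10: -4, -6, 7
Step 4: Jensen sum = log(10/4) + log(10/6) + log(10/7) = 1.7838
Step 5: n(R) = number of terms in the Jensen sum = count of zeros inside |z| < 10 = 3

3


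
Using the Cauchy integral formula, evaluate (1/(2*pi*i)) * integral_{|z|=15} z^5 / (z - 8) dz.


Step 1: f(z) = z^5, a = 8 is inside |z| = 15
Step 2: By Cauchy integral formula: (1/(2pi*i)) * integral = f(a)
Step 3: f(8) = 8^5 = 32768

32768


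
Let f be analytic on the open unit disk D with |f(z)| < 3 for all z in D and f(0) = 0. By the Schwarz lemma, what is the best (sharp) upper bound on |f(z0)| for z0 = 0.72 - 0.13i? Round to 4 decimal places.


Step 1: g = f/3 maps D -> D with g(0) = 0, so by the Schwarz lemma |g(z)| <= |z|, i.e. |f(z)| <= 3|z|; this is sharp (f(z) = 3z).
Step 2: |z0|^2 = 0.72^2 + (-0.13)^2 = 0.5353
Step 3: |z0| = sqrt(0.5353) = 0.731642
Step 4: Best bound = 3 * |z0| = 3 * 0.731642 = 2.1949

2.1949


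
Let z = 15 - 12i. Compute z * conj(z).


Step 1: conj(z) = 15 + 12i
Step 2: z * conj(z) = 15^2 + (-12)^2
Step 3: = 225 + 144 = 369

369


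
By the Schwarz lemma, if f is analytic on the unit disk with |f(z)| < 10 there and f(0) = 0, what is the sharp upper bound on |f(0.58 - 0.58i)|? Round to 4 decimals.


Step 1: g = f/10 maps D -> D with g(0) = 0, so by the Schwarz lemma |g(z)| <= |z|, i.e. |f(z)| <= 10|z|; this is sharp (f(z) = 10z).
Step 2: |z0|^2 = 0.58^2 + (-0.58)^2 = 0.6728
Step 3: |z0| = sqrt(0.6728) = 0.820244
Step 4: Best bound = 10 * |z0| = 10 * 0.820244 = 8.2024

8.2024


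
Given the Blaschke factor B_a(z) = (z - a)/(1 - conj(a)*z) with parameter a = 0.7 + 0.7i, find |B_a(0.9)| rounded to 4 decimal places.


Step 1: Numerator z0 - a = 0.9 - (0.7 + 0.7i) = 0.2 - 0.7i
Step 2: Denominator 1 - conj(a)*z0 = 1 - (0.7 - 0.7i)*0.9 = 0.37 + 0.63i
Step 3: |z0 - a|^2 = 0.2^2 + (-0.7)^2 = 0.53; |1 - conj(a)*z0|^2 = 0.37^2 + 0.63^2 = 0.5338
Step 4: |B_a(0.9)| = sqrt(0.53 / 0.5338) = sqrt(0.992881)
Step 5: = 0.9964

0.9964


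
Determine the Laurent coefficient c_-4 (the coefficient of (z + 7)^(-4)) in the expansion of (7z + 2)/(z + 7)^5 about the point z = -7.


Step 1: Write the numerator in powers of (z + 7): 7z + 2 = 7(z + 7) + (7*(-7) + 2) = 7(z + 7) - 47
Step 2: Divide by (z + 7)^5: f(z) = -47(z + 7)^(-5) + 7(z + 7)^(-4)
Step 3: This finite sum is the Laurent series of f about z = -7.
Step 4: Coefficient of (z + 7)^(-4) = coefficient of (z + 7) in the re-centred numerator = 7

7


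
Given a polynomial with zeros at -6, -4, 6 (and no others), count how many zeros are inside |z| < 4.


Step 1: Check each root:
  z = -6: |-6| = 6 >= 4
  z = -4: |-4| = 4 >= 4
  z = 6: |6| = 6 >= 4
Step 2: Count = 0

0


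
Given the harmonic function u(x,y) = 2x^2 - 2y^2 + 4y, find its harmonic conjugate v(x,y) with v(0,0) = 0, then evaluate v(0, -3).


Step 1: v_x = -u_y = 4y - 4
Step 2: v_y = u_x = 4x + 0
Step 3: v = 4xy - 4x + C
Step 4: v(0,0) = 0 => C = 0
Step 5: v(0, -3) = 0

0


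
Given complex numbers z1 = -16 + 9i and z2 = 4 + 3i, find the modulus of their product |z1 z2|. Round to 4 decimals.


Step 1: |z1| = sqrt((-16)^2 + 9^2) = sqrt(337)
Step 2: |z2| = sqrt(4^2 + 3^2) = sqrt(25)
Step 3: |z1*z2| = |z1|*|z2| = sqrt(337) * sqrt(25) = sqrt(337 * 25) = sqrt(8425)
Step 4: = 91.7878

91.7878


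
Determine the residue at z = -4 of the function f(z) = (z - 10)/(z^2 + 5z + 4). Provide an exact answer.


Step 1: Q(z) = z^2 + 5z + 4 = (z + 4)(z + 1)
Step 2: Q'(z) = 2z + 5
Step 3: Q'(-4) = -3, P(-4) = -14
Step 4: Res = P(-4)/Q'(-4) = -14/(-3) = 14/3

14/3


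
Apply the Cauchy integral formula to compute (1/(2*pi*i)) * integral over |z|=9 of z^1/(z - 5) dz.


Step 1: f(z) = z^1, a = 5 is inside |z| = 9
Step 2: By Cauchy integral formula: (1/(2pi*i)) * integral = f(a)
Step 3: f(5) = 5^1 = 5

5


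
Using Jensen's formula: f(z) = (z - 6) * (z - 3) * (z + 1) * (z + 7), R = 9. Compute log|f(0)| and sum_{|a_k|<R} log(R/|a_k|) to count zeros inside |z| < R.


Jensen's formula: (1/2pi)*integral log|f(Re^it)|dt = log|f(0)| + sum_{|a_k|<R} log(R/|a_k|)
Step 1: f(0) = (-6) * (-3) * 1 * 7 = 126
Step 2: log|f(0)| = log|6| + log|3| + log|-1| + log|-7| = 4.8363
Step 3: Zeros inside |z| < 9: 6, 3, -1, -7
Step 4: Jensen sum = log(9/6) + log(9/3) + log(9/1) + log(9/7) = 3.9526
Step 5: n(R) = number of terms in the Jensen sum = count of zeros inside |z| < 9 = 4

4


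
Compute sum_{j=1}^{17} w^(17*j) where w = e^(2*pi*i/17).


Step 1: The sum sum_{j=1}^{n} w^(k*j) equals n if n | k, else 0.
Step 2: Here n = 17, k = 17
Step 3: Does n divide k? 17 | 17 -> True
Step 4: Sum = 17

17


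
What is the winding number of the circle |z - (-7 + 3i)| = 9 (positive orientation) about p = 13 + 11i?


Step 1: Center c = (-7, 3), radius = 9
Step 2: |p - c|^2 = 20^2 + 8^2 = 464
Step 3: r^2 = 81
Step 4: |p-c| > r so winding number = 0

0


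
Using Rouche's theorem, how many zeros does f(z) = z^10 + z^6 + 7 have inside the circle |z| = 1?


Step 1: On |z| = 1 the three terms have sizes |z^10| = 1^10 = 1, |z^6| = 1^6 = 1, |7| = 7
Step 2: The dominant term is g(z) = 7; let h(z) = z^10 + z^6 so f = g + h
Step 3: On |z| = 1: |g| = 7 and |h| <= 1 + 1 = 2
Step 4: Since 7 > 2, |h| < |g| on |z| = 1, so by Rouche f has the same number of zeros as g inside |z| < 1
Step 5: g(z) = 7 is a nonzero constant with no zeros inside |z| < 1. Answer = 0

0


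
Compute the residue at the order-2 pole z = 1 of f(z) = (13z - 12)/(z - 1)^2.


Step 1: Pole of order 2 at z = 1
Step 2: Res = lim d/dz [(z - 1)^2 * f(z)] as z -> 1
Step 3: (z - 1)^2 * f(z) = 13z - 12
Step 4: d/dz[13z - 12] = 13

13
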